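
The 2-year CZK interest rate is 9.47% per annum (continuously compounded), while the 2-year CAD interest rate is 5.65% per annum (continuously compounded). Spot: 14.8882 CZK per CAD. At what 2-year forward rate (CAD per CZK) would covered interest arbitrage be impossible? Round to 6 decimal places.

T = 2 years.
Growth of 1 CZK over T: e^(0.0947×2) = 1.2085243.
CAD growth factor: e^(0.0565×2) = 1.1196319.
Forward (CZK per CAD) = 14.8882 × 1.2085243 / 1.1196319 = 16.07024.
Quoted the other way: 1/16.07024 = 0.062227 CAD per CZK.

0.062227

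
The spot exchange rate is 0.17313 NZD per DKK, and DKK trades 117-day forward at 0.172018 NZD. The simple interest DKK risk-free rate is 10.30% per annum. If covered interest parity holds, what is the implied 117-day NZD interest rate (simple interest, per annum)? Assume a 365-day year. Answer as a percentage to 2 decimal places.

8.23%

T = 117/365 years.
F/S = 0.172018/0.17313 = 0.9935771 = (growth of NZD) / (growth of DKK).
DKK growth factor: 1 + 0.1030×117/365 = 1.0330164.
That pins the NZD growth at 1.0263814.
r = (1.0263814 − 1)/(117/365) = 0.082301 → 8.23%.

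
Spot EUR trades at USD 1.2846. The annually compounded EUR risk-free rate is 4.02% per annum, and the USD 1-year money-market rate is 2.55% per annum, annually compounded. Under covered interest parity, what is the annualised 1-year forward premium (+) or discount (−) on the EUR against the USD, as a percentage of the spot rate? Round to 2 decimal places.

T = 1 year.
F = S · g_USD/g_EUR = 1.2846 × 1.025500/1.040200 = 1.2664462.
Annualised premium = (F − S)/S × (1/T) = (1.2664462 − 1.2846)/1.2846 ÷ 1 = -1.41%.

-1.41%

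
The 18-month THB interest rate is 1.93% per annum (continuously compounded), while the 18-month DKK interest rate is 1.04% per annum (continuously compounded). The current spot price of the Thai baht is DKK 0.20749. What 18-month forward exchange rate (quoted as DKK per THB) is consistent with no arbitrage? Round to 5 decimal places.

T = 18/12 years.
DKK growth factor: e^(0.0104×18/12) = 1.0157223.
THB growth factor: e^(0.0193×18/12) = 1.0293731.
Forward (DKK per THB) = 0.20749 × 1.0157223 / 1.0293731 = 0.2047384.

0.20474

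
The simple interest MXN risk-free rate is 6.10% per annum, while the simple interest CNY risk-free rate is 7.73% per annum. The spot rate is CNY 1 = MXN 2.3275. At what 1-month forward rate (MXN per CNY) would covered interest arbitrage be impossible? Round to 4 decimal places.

T = 1/12 years.
MXN growth factor: 1 + 0.0610×1/12 = 1.0050833.
CNY accumulates by 1 + 0.0773×1/12 = 1.0064417.
Forward (MXN per CNY) = 2.3275 × 1.0050833 / 1.0064417 = 2.324359.

2.3244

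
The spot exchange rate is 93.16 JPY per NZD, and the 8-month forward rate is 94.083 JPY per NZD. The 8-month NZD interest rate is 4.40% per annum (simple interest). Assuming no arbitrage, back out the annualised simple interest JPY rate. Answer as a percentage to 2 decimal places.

T = 8/12 years.
CIP gives F = S · g_JPY/g_NZD, so g_JPY/g_NZD = 94.083/93.16 = 1.0099077.
The NZD side grows by 1 + 0.0440×8/12 = 1.0293333.
Hence g_JPY = 1.0395316.
(1.0395316 − 1)/T = 0.059297, i.e. 5.93%.

5.93%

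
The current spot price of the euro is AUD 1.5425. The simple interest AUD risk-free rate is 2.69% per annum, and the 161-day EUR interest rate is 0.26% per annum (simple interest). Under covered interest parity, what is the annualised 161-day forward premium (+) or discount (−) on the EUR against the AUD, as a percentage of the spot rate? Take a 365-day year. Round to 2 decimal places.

+2.43%

T = 161/365 years.
CIP forward (AUD per EUR) = 1.5425 × 1.0118655/1.0011468 = 1.5590147.
(F − S)/S ÷ T = (1.5590147 − 1.5425)/1.5425/(161/365) = 0.024272 → 2.43%.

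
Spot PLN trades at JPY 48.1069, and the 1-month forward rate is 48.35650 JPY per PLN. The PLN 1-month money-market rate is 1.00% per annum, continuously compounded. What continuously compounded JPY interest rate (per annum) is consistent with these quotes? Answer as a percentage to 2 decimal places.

7.21%

T = 1/12 years.
CIP gives F = S · g_JPY/g_PLN, so g_JPY/g_PLN = 48.3565/48.1069 = 1.0051884.
The PLN side grows by e^(0.0100×1/12) = 1.0008337.
So the JPY growth factor = 1.0060264.
r = ln(1.0060264)/(1/12) = 0.072100 → 7.21%.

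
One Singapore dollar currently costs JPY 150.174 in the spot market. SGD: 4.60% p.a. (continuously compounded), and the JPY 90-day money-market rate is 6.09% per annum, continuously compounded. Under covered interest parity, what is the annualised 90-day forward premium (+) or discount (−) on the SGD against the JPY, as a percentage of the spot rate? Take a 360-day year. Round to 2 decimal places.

T = 90/360 years.
No-arbitrage forward: 150.174 × 1.0153415 / 1.0115664 = 150.734440 JPY/SGD.
Annualised premium = (F − S)/S × (1/T) = (150.734440 − 150.174)/150.174 ÷ (90/360) = 1.49%.

+1.49%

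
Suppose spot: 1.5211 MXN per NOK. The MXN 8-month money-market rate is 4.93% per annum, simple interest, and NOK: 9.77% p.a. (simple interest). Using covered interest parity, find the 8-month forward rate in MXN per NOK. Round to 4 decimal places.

1.4750

T = 8/12 years.
MXN accumulates by 1 + 0.0493×8/12 = 1.0328667.
NOK growth factor: 1 + 0.0977×8/12 = 1.0651333.
Forward (MXN per NOK) = 1.5211 × 1.0328667 / 1.0651333 = 1.475021.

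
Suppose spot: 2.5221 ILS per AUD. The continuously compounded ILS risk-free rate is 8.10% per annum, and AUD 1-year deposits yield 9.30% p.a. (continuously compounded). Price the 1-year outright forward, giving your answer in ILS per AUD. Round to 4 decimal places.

2.4920

T = 1 year.
ILS accumulates by e^(0.0810×1) = 1.0843709.
AUD accumulates by e^(0.0930×1) = 1.0974617.
Forward (ILS per AUD) = 2.5221 × 1.0843709 / 1.0974617 = 2.492016.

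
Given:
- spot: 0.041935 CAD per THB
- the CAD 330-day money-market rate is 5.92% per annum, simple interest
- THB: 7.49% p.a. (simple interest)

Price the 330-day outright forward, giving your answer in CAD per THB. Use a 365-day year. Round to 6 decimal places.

T = 330/365 years.
CAD accumulates by 1 + 0.0592×330/365 = 1.0535233.
THB accumulates by 1 + 0.0749×330/365 = 1.0677178.
Forward (CAD per THB) = 0.041935 × 1.0535233 / 1.0677178 = 0.04137751.

0.041378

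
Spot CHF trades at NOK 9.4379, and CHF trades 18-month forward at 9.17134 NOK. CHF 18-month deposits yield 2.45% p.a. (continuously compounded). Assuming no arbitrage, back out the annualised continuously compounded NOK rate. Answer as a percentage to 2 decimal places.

T = 18/12 years.
CIP gives F = S · g_NOK/g_CHF, so g_NOK/g_CHF = 9.17134/9.4379 = 0.9717564.
CHF growth factor: e^(0.0245×18/12) = 1.0374336.
Hence g_NOK = 1.0081327.
r = ln(1.0081327)/(18/12) = 0.005400 → 0.54%.

0.54%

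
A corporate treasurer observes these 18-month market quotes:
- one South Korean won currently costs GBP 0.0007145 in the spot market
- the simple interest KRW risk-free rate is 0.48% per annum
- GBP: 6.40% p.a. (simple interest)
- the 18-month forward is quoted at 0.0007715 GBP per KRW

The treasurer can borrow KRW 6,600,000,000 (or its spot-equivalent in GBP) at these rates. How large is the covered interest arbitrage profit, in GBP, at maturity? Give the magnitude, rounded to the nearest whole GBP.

GBP 39,846

T = 18/12 years.
Invest the KRW and cover forward: 6,600,000,000 × 1.007200 × 0.0007715 = GBP 5,128,561.68.
Convert at spot and invest in GBP: 6,600,000,000 × 0.0007145 × 1.096000 = GBP 5,168,407.20.
The quoted forward undervalues KRW, so borrow KRW, convert to GBP at spot, deposit the GBP at 6.40%, and buy KRW forward at 0.0007715 to cover the loan.
Profit = 5,168,407.20 − 5,128,561.68 = GBP 39,846.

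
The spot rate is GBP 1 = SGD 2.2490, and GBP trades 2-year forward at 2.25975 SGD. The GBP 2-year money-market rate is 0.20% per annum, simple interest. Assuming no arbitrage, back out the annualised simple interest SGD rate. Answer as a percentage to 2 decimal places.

T = 2 years.
F/S = 2.25975/2.249 = 1.0047799 = (growth of SGD) / (growth of GBP).
The GBP side grows by 1 + 0.0020×2 = 1.004000.
That pins the SGD growth at 1.008799.
r = (1.008799 − 1)/2 = 0.004400 → 0.44%.

0.44%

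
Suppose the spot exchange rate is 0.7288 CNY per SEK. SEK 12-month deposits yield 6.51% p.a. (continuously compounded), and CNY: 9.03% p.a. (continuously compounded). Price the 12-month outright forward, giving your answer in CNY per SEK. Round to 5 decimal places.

0.74740

T = 1 year.
CNY growth factor: e^(0.0903×1) = 1.0945026.
Growth of 1 SEK over T: e^(0.0651×1) = 1.0672657.
Forward (CNY per SEK) = 0.7288 × 1.0945026 / 1.0672657 = 0.7473992.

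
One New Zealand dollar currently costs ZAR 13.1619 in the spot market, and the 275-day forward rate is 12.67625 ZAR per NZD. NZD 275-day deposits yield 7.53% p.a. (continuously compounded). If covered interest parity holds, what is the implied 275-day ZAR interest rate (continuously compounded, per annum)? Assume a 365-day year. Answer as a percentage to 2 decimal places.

T = 275/365 years.
CIP gives F = S · g_ZAR/g_NZD, so g_ZAR/g_NZD = 12.67625/13.1619 = 0.9631018.
The NZD side grows by e^(0.0753×275/365) = 1.0583731.
So the ZAR growth factor = 1.019321.
r = ln(1.019321)/(275/365) = 0.025400 → 2.54%.

2.54%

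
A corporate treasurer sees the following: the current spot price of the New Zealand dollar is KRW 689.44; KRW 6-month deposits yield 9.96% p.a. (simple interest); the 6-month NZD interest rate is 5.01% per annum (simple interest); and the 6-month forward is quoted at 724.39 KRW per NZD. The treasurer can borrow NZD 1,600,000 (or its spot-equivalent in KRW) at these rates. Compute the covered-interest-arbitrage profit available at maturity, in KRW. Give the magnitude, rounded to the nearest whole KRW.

KRW 30,018,972

T = 6/12 years.
Invest the NZD and cover forward: 1,600,000 × 1.025050 × 724.39 = KRW 1,188,057,551.20.
Convert at spot and invest in KRW: 1,600,000 × 689.44 × 1.049800 = KRW 1,158,038,579.20.
The quoted forward overvalues NZD, so borrow KRW, buy NZD at spot, deposit the NZD at 5.01%, and sell the proceeds forward at 724.39.
The gap between the two covered legs is KRW 30,018,972.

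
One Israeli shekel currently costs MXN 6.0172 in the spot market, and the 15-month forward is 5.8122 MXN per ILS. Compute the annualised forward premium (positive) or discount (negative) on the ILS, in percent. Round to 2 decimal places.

-2.73%

T = 15/12 years.
Period premium: (5.8122 − 6.0172)/6.0172 = -0.0340690.
Annualise by dividing by T: -0.0340690 / (15/12) = -0.027255 → -2.73%.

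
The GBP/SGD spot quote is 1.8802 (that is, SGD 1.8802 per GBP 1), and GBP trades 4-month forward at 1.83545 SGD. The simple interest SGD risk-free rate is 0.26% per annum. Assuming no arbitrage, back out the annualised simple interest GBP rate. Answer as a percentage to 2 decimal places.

T = 4/12 years.
F/S = 1.83545/1.8802 = 0.9761993 = (growth of SGD) / (growth of GBP).
SGD growth factor: 1 + 0.0026×4/12 = 1.0008667.
That pins the GBP growth at 1.0252688.
r = (1.0252688 − 1)/(4/12) = 0.075806 → 7.58%.

7.58%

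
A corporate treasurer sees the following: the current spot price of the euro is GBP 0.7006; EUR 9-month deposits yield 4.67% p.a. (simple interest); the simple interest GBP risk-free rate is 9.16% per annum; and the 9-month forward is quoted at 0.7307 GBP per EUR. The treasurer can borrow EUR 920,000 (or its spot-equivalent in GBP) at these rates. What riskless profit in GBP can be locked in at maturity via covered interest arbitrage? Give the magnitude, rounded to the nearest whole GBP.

T = 9/12 years.
Keep in EUR, deliver into the forward: 920,000·1.035025·0.7307 = GBP 695,789.35.
Swap to GBP now, deposit: 920,000·0.7006·1.068700 = GBP 688,832.72.
The quoted forward overvalues EUR, so borrow GBP, buy EUR at spot, deposit the EUR at 4.67%, and sell the proceeds forward at 0.7307.
The gap between the two covered legs is GBP 6,957.

GBP 6,957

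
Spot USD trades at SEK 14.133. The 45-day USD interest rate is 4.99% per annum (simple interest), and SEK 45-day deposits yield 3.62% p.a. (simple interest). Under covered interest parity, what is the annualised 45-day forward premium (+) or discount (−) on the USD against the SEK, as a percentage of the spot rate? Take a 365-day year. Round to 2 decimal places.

-1.36%

T = 45/365 years.
No-arbitrage forward: 14.133 × 1.004463 / 1.0061521 = 14.109274 SEK/USD.
(F − S)/S ÷ T = (14.109274 − 14.133)/14.133/(45/365) = -0.013617 → -1.36%.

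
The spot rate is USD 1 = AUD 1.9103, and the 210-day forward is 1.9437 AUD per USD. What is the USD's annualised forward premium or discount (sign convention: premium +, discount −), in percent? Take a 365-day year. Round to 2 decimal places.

T = 210/365 years.
Period premium: (1.9437 − 1.9103)/1.9103 = 0.0174842.
Annualise by dividing by T: 0.0174842 / (210/365) = 0.030389 → 3.04%.

+3.04%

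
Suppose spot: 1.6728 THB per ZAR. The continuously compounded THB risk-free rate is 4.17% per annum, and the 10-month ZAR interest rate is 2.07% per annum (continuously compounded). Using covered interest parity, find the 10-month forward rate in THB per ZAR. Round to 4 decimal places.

T = 10/12 years.
Growth of 1 THB over T: e^(0.0417×10/12) = 1.0353608.
Growth of 1 ZAR over T: e^(0.0207×10/12) = 1.0173996.
CIP: F = S · (grow THB)/(grow ZAR) = 1.6728 × 1.0353608/1.0173996 = 1.702332 THB per ZAR.

1.7023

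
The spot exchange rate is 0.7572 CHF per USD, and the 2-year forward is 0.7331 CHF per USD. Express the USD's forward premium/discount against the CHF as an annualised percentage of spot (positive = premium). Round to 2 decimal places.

-1.59%

T = 2 years.
USD trades forward at -3.18278% vs spot over the period.
Annualise by dividing by T: -0.0318278 / 2 = -0.015914 → -1.59%.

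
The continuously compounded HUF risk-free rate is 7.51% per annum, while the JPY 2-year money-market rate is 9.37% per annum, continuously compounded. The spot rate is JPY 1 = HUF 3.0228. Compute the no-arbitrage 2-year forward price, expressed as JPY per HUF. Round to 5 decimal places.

0.34336

T = 2 years.
HUF growth factor: e^(0.0751×2) = 1.1620666.
Growth of 1 JPY over T: e^(0.0937×2) = 1.2061096.
Forward (HUF per JPY) = 3.0228 × 1.1620666 / 1.2061096 = 2.912418.
Quoted the other way: 1/2.912418 = 0.34336 JPY per HUF.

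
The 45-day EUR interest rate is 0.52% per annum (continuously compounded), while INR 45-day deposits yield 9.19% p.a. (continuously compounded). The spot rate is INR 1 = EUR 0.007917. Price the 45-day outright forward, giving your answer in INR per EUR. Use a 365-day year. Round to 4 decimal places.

127.6679

T = 45/365 years.
EUR accumulates by e^(0.0052×45/365) = 1.000641301.
INR accumulates by e^(0.0919×45/365) = 1.011394566.
Forward (EUR per INR) = 0.007917 × 1.000641301 / 1.011394566 = 0.00783282553.
Invert for INR per EUR: 1 / 0.00783282553 = 127.6679.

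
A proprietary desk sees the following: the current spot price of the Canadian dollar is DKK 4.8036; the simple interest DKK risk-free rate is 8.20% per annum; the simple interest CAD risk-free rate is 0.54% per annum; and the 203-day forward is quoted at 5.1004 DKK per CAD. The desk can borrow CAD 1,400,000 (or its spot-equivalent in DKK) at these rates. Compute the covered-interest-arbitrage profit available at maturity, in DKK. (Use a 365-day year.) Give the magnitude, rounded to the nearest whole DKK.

T = 203/365 years.
Keep in CAD, deliver into the forward: 1,400,000·1.003003288·5.1004 = DKK 7,162,005.16.
Swap to DKK now, deposit: 1,400,000·4.8036·1.045605479 = DKK 7,031,738.67.
The quoted forward overvalues CAD, so borrow DKK, buy CAD at spot, deposit the CAD at 0.54%, and sell the proceeds forward at 5.1004.
The gap between the two covered legs is DKK 130,266.

DKK 130,266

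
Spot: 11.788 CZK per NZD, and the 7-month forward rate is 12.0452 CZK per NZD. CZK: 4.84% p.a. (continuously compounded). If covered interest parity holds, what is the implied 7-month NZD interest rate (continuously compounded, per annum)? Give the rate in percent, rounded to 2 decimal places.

T = 7/12 years.
CIP gives F = S · g_CZK/g_NZD, so g_CZK/g_NZD = 12.0452/11.788 = 1.0218188.
CZK growth factor: e^(0.0484×7/12) = 1.0286357.
Hence g_NZD = 1.0066713.
Take logs: ln 1.0066713 / (7/12) = 0.011399, so 1.14%.

1.14%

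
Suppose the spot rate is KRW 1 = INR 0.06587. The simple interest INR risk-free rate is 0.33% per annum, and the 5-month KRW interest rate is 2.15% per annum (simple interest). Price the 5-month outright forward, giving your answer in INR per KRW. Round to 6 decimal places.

T = 5/12 years.
Growth of 1 INR over T: 1 + 0.0033×5/12 = 1.001375.
KRW growth factor: 1 + 0.0215×5/12 = 1.0089583.
So F = 0.06587 × 1.001375 / 1.0089583 = 0.06537492 (INR/KRW).

0.065375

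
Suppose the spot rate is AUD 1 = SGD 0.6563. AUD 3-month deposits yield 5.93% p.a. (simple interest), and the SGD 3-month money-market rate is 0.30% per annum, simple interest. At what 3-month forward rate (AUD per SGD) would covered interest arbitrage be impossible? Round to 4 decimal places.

1.5451

T = 3/12 years.
SGD growth factor: 1 + 0.0030×3/12 = 1.000750.
AUD growth factor: 1 + 0.0593×3/12 = 1.014825.
So F = 0.6563 × 1.000750 / 1.014825 = 0.6471975 (SGD/AUD).
Invert for AUD per SGD: 1 / 0.6471975 = 1.5451.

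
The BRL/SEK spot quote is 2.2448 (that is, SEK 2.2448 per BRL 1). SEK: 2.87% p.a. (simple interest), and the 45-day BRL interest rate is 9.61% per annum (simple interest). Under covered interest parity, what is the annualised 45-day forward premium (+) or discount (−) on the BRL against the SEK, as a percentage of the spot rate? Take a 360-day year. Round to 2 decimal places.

T = 45/360 years.
No-arbitrage forward: 2.2448 × 1.0035875 / 1.0120125 = 2.2261120 SEK/BRL.
(F − S)/S ÷ T = (2.2261120 − 2.2448)/2.2448/(45/360) = -0.066600 → -6.66%.

-6.66%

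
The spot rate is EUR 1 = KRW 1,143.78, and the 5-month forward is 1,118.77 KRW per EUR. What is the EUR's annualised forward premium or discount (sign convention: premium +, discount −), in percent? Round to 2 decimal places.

T = 5/12 years.
(F − S)/S = (1118.77 − 1143.78)/1143.78 = -0.0218661.
×(1/T) gives -5.25% p.a.

-5.25%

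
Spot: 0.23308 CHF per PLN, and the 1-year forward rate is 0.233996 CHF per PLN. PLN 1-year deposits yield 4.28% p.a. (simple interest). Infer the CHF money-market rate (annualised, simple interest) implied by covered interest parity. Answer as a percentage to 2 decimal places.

4.69%

T = 1 year.
CIP gives F = S · g_CHF/g_PLN, so g_CHF/g_PLN = 0.233996/0.23308 = 1.0039300.
PLN growth factor: 1 + 0.0428×1 = 1.042800.
Hence g_CHF = 1.0468982.
r = (1.0468982 − 1)/1 = 0.046898 → 4.69%.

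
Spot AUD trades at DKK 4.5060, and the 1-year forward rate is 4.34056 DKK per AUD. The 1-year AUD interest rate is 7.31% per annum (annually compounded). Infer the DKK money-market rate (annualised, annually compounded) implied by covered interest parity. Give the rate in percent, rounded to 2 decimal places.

3.37%

T = 1 year.
By CIP, F/S equals the DKK-to-AUD growth ratio: 4.34056/4.506 = 0.9632845.
The AUD side grows by (1 + 0.0731)^1 = 1.073100.
So the DKK growth factor = 1.0337006.
Annualise: 1.0337006^(1/1) − 1 = 0.033701 = 3.37%.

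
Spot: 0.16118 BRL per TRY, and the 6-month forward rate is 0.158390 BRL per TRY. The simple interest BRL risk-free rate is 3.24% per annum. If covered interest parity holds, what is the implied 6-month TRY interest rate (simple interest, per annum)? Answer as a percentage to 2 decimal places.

T = 6/12 years.
By CIP, F/S equals the BRL-to-TRY growth ratio: 0.15839/0.16118 = 0.9826902.
The BRL side grows by 1 + 0.0324×6/12 = 1.016200.
That pins the TRY growth at 1.0341001.
r = (1.0341001 − 1)/(6/12) = 0.068200 → 6.82%.

6.82%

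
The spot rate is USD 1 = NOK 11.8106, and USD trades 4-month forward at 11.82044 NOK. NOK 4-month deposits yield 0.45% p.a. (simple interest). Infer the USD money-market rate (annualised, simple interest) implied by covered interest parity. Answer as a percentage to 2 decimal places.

0.20%

T = 4/12 years.
CIP gives F = S · g_NOK/g_USD, so g_NOK/g_USD = 11.82044/11.8106 = 1.0008331.
NOK growth factor: 1 + 0.0045×4/12 = 1.001500.
Hence g_USD = 1.0006663.
r = (1.0006663 − 1)/(4/12) = 0.001999 → 0.20%.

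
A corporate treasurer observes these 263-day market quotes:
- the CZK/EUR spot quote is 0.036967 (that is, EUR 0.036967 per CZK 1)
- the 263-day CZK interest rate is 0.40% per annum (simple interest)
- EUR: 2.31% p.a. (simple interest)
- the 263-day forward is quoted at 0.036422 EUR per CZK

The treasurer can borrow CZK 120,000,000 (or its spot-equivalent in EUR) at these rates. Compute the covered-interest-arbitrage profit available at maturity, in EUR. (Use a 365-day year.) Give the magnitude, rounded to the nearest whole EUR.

T = 263/365 years.
Keep in CZK, deliver into the forward: 120,000,000·1.002882192·0.036422 = EUR 4,383,237.02.
Swap to EUR now, deposit: 120,000,000·0.036967·1.016644658 = EUR 4,509,876.37.
The quoted forward undervalues CZK, so borrow CZK, convert to EUR at spot, deposit the EUR at 2.31%, and buy CZK forward at 0.036422 to cover the loan.
Profit = 4,509,876.37 − 4,383,237.02 = EUR 126,639.

EUR 126,639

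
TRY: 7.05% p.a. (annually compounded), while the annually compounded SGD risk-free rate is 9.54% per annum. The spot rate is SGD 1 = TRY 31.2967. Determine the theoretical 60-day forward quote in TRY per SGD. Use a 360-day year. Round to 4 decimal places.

31.1770

T = 60/360 years.
TRY growth factor: (1 + 0.0705)^(60/360) = 1.01141901.
SGD accumulates by (1 + 0.0954)^(60/360) = 1.0153025.
CIP: F = S · (grow TRY)/(grow SGD) = 31.2967 × 1.01141901/1.0153025 = 31.176991 TRY per SGD.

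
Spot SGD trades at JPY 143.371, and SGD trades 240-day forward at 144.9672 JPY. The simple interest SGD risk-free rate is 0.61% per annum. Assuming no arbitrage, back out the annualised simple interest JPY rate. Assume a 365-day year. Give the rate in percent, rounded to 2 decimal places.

2.31%

T = 240/365 years.
F/S = 144.9672/143.371 = 1.0111334 = (growth of JPY) / (growth of SGD).
The SGD side grows by 1 + 0.0061×240/365 = 1.004011.
That pins the JPY growth at 1.0151891.
(1.0151891 − 1)/T = 0.023100, i.e. 2.31%.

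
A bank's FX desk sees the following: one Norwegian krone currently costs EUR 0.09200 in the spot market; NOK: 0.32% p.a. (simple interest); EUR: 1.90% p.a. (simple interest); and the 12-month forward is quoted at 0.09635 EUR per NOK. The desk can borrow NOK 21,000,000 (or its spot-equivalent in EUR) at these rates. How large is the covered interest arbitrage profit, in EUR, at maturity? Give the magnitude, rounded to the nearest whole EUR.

EUR 61,117

T = 1 year.
Route A — deposit NOK, sell forward: 21,000,000 × 1.003200 × 0.09635 = EUR 2,029,824.72.
Route B — convert at spot, deposit EUR: 21,000,000 × 0.09200 × 1.019000 = EUR 1,968,708.00.
The quoted forward overvalues NOK, so borrow EUR, buy NOK at spot, deposit the NOK at 0.32%, and sell the proceeds forward at 0.09635.
Profit = 2,029,824.72 − 1,968,708.00 = EUR 61,117.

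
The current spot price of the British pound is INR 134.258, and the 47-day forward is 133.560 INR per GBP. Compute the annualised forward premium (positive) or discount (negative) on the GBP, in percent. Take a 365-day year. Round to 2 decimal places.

-4.04%

T = 47/365 years.
Period premium: (133.560 − 134.258)/134.258 = -0.0051989.
×(1/T) gives -4.04% p.a.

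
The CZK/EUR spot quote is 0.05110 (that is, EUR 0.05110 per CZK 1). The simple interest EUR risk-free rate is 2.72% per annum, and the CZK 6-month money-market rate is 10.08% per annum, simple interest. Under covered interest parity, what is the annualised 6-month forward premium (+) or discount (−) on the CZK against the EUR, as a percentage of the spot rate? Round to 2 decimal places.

-7.01%

T = 6/12 years.
No-arbitrage forward: 0.0511 × 1.013600 / 1.050400 = 0.04930975 EUR/CZK.
Annualised premium = (F − S)/S × (1/T) = (0.04930975 − 0.0511)/0.0511 ÷ (6/12) = -7.01%.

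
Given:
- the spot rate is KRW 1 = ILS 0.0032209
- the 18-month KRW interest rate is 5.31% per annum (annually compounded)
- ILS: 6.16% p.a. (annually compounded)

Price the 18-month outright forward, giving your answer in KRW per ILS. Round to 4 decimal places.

306.7509

T = 18/12 years.
ILS accumulates by (1 + 0.0616)^(18/12) = 1.093808678.
KRW growth factor: (1 + 0.0531)^(18/12) = 1.080698178.
CIP: F = S · (grow ILS)/(grow KRW) = 0.0032209 × 1.093808678/1.080698178 = 0.00325997438 ILS per KRW.
Invert for KRW per ILS: 1 / 0.00325997438 = 306.7509.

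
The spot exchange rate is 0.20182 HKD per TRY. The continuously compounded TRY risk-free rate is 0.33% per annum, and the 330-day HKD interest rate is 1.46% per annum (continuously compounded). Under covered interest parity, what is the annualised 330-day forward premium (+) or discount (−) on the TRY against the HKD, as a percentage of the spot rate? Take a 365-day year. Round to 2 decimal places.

T = 330/365 years.
CIP forward (HKD per TRY) = 0.20182 × 1.0132875/1.002988 = 0.20389245.
Annualised premium = (F − S)/S × (1/T) = (0.20389245 − 0.20182)/0.20182 ÷ (330/365) = 1.14%.

+1.14%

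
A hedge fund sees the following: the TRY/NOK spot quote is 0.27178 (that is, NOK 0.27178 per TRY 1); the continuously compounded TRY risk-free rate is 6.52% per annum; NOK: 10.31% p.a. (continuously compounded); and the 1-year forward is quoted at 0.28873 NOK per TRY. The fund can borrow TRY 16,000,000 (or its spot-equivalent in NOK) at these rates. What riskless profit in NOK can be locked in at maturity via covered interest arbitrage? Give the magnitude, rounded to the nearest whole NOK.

NOK 110,185

T = 1 year.
Keep in TRY, deliver into the forward: 16,000,000·1.067372478·0.28873 = NOK 4,930,919.29.
Swap to NOK now, deposit: 16,000,000·0.27178·1.108602264 = NOK 4,820,734.77.
The quoted forward overvalues TRY, so borrow NOK, buy TRY at spot, deposit the TRY at 6.52%, and sell the proceeds forward at 0.28873.
The gap between the two covered legs is NOK 110,185.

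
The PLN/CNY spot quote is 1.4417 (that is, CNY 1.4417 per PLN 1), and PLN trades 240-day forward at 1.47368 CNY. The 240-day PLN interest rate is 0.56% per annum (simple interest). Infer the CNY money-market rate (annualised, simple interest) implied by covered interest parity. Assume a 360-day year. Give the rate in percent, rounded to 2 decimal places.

3.90%

T = 240/360 years.
CIP gives F = S · g_CNY/g_PLN, so g_CNY/g_PLN = 1.47368/1.4417 = 1.0221821.
PLN growth factor: 1 + 0.0056×240/360 = 1.0037333.
Hence g_CNY = 1.0259982.
r = (1.0259982 − 1)/(240/360) = 0.038997 → 3.90%.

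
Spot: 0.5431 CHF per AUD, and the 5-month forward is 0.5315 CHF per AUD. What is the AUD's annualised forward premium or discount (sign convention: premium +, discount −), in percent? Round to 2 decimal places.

T = 5/12 years.
(F − S)/S = (0.5315 − 0.5431)/0.5431 = -0.0213589.
×(1/T) gives -5.13% p.a.

-5.13%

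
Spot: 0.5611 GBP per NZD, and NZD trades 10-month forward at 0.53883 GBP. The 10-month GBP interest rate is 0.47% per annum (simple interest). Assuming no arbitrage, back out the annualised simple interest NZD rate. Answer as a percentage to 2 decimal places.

T = 10/12 years.
CIP gives F = S · g_GBP/g_NZD, so g_GBP/g_NZD = 0.53883/0.5611 = 0.9603101.
The GBP side grows by 1 + 0.0047×10/12 = 1.0039167.
Hence g_NZD = 1.0454089.
r = (1.0454089 − 1)/(10/12) = 0.054491 → 5.45%.

5.45%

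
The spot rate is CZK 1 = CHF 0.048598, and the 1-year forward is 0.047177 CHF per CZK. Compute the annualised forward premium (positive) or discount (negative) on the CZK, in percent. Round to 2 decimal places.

T = 1 year.
Period premium: (0.047177 − 0.048598)/0.048598 = -0.0292399.
×(1/T) gives -2.92% p.a.

-2.92%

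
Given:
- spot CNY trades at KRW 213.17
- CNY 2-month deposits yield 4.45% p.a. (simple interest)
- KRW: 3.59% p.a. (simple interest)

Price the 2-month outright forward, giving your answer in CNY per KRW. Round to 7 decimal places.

T = 2/12 years.
KRW growth factor: 1 + 0.0359×2/12 = 1.0059833.
Growth of 1 CNY over T: 1 + 0.0445×2/12 = 1.0074167.
CIP: F = S · (grow KRW)/(grow CNY) = 213.17 × 1.0059833/1.0074167 = 212.8667 KRW per CNY.
Quoted the other way: 1/212.8667 = 0.0046978 CNY per KRW.

0.0046978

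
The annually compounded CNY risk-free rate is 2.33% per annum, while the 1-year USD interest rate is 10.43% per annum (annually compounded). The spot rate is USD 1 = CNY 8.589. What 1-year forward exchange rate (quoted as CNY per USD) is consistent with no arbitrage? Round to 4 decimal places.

7.9590

T = 1 year.
Growth of 1 CNY over T: (1 + 0.0233)^1 = 1.023300.
USD growth factor: (1 + 0.1043)^1 = 1.104300.
CIP: F = S · (grow CNY)/(grow USD) = 8.589 × 1.023300/1.104300 = 7.959000 CNY per USD.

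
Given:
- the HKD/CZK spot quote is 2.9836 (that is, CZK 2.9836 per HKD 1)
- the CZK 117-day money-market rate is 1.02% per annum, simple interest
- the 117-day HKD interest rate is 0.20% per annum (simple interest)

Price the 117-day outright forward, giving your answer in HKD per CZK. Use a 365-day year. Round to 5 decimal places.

0.33429

T = 117/365 years.
CZK accumulates by 1 + 0.0102×117/365 = 1.0032696.
HKD growth factor: 1 + 0.0020×117/365 = 1.0006411.
Forward (CZK per HKD) = 2.9836 × 1.0032696 / 1.0006411 = 2.991437.
Quoted the other way: 1/2.991437 = 0.33429 HKD per CZK.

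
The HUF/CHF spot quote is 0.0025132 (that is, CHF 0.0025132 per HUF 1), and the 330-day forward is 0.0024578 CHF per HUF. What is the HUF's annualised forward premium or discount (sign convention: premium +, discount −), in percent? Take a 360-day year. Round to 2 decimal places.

-2.40%

T = 330/360 years.
(F − S)/S = (0.0024578 − 0.0025132)/0.0025132 = -0.0220436.
Per annum: -0.0220436 / (330/360) = -0.024048 = -2.40%.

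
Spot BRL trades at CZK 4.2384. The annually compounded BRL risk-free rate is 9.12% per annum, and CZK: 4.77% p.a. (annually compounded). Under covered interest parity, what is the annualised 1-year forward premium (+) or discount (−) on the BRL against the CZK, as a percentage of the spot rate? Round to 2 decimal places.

T = 1 year.
CIP forward (CZK per BRL) = 4.2384 × 1.047700/1.091200 = 4.0694389.
(F − S)/S ÷ T = (4.0694389 − 4.2384)/4.2384/1 = -0.039864 → -3.99%.

-3.99%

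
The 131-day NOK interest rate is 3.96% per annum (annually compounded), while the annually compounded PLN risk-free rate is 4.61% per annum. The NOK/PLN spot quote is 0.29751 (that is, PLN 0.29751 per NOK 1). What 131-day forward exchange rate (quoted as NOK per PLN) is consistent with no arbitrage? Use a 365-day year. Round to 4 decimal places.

T = 131/365 years.
Growth of 1 PLN over T: (1 + 0.0461)^(131/365) = 1.016307.
NOK growth factor: (1 + 0.0396)^(131/365) = 1.014036.
So F = 0.29751 × 1.016307 / 1.014036 = 0.2981763 (PLN/NOK).
Invert for NOK per PLN: 1 / 0.2981763 = 3.3537.

3.3537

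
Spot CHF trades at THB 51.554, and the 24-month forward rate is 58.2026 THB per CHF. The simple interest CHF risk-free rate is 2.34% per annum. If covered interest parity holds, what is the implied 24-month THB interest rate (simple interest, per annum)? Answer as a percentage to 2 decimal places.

T = 2 years.
By CIP, F/S equals the THB-to-CHF growth ratio: 58.2026/51.554 = 1.1289638.
CHF growth factor: 1 + 0.0234×2 = 1.046800.
So the THB growth factor = 1.1817993.
r = (1.1817993 − 1)/2 = 0.090900 → 9.09%.

9.09%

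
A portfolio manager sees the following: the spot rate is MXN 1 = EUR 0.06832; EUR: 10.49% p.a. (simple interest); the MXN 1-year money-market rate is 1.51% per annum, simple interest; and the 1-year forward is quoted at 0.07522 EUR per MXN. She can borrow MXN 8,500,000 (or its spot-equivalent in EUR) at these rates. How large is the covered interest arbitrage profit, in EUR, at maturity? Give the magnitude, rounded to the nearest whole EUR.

EUR 7,387

T = 1 year.
Route A — deposit MXN, sell forward: 8,500,000 × 1.015100 × 0.07522 = EUR 649,024.49.
Route B — convert at spot, deposit EUR: 8,500,000 × 0.06832 × 1.104900 = EUR 641,637.53.
The quoted forward overvalues MXN, so borrow EUR, buy MXN at spot, deposit the MXN at 1.51%, and sell the proceeds forward at 0.07522.
Profit = 649,024.49 − 641,637.53 = EUR 7,387.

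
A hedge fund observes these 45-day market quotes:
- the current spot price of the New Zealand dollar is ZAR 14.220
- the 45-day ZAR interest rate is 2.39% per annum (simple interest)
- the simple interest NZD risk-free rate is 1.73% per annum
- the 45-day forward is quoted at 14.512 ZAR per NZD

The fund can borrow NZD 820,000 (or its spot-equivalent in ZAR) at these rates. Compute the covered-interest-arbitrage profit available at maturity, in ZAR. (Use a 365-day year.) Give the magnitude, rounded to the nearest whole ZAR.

ZAR 230,463

T = 45/365 years.
Keep in NZD, deliver into the forward: 820,000·1.0021328767·14.512 = ZAR 11,925,220.89.
Swap to ZAR now, deposit: 820,000·14.220·1.0029465753 = ZAR 11,694,758.25.
The quoted forward overvalues NZD, so borrow ZAR, buy NZD at spot, deposit the NZD at 1.73%, and sell the proceeds forward at 14.512.
Arbitrage profit = |11,925,220.89 − 11,694,758.25| = ZAR 230,463.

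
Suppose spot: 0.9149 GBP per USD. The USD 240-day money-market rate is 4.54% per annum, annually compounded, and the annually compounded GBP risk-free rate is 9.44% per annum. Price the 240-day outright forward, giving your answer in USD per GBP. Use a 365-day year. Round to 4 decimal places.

1.0606

T = 240/365 years.
GBP accumulates by (1 + 0.0944)^(240/365) = 1.0611081.
USD growth factor: (1 + 0.0454)^(240/365) = 1.0296246.
Forward (GBP per USD) = 0.9149 × 1.0611081 / 1.0296246 = 0.9428755.
Invert for USD per GBP: 1 / 0.9428755 = 1.0606.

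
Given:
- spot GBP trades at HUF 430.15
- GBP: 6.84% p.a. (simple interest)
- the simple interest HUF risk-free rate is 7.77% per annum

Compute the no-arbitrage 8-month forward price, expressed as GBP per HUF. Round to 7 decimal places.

T = 8/12 years.
HUF accumulates by 1 + 0.0777×8/12 = 1.051800.
Growth of 1 GBP over T: 1 + 0.0684×8/12 = 1.045600.
So F = 430.15 × 1.051800 / 1.045600 = 432.7006 (HUF/GBP).
Invert for GBP per HUF: 1 / 432.7006 = 0.0023111.

0.0023111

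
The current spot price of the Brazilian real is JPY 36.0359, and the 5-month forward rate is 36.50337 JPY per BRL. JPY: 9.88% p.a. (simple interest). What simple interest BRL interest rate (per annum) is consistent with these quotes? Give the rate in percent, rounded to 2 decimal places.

T = 5/12 years.
F/S = 36.50337/36.0359 = 1.0129723 = (growth of JPY) / (growth of BRL).
The JPY side grows by 1 + 0.0988×5/12 = 1.0411667.
That pins the BRL growth at 1.0278333.
(1.0278333 − 1)/T = 0.066800, i.e. 6.68%.

6.68%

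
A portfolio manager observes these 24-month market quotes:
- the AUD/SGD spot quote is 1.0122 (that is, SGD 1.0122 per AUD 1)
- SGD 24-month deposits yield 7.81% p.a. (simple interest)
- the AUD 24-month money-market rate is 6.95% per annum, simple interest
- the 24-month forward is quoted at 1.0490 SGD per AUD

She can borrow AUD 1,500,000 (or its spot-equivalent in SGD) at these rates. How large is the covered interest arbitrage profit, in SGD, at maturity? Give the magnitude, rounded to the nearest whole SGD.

T = 2 years.
Keep in AUD, deliver into the forward: 1,500,000·1.139000·1.0490 = SGD 1,792,216.50.
Swap to SGD now, deposit: 1,500,000·1.0122·1.156200 = SGD 1,755,458.46.
The quoted forward overvalues AUD, so borrow SGD, buy AUD at spot, deposit the AUD at 6.95%, and sell the proceeds forward at 1.0490.
Arbitrage profit = |1,792,216.50 − 1,755,458.46| = SGD 36,758.

SGD 36,758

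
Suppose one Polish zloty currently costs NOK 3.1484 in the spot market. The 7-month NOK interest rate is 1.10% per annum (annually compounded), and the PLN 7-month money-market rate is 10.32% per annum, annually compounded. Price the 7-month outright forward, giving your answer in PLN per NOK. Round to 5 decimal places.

0.33421

T = 7/12 years.
NOK accumulates by (1 + 0.0110)^(7/12) = 1.006402.
PLN growth factor: (1 + 0.1032)^(7/12) = 1.0589651.
CIP: F = S · (grow NOK)/(grow PLN) = 3.1484 × 1.006402/1.0589651 = 2.992125 NOK per PLN.
Quoted the other way: 1/2.992125 = 0.33421 PLN per NOK.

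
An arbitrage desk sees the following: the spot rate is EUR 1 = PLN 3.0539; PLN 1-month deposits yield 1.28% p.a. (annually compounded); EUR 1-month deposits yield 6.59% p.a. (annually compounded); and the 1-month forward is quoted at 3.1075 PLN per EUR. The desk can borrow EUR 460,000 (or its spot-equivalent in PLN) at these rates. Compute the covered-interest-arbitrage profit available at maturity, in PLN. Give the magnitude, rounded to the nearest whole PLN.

PLN 30,789

T = 1/12 years.
Keep in EUR, deliver into the forward: 460,000·1.00533246·3.1075 = PLN 1,437,072.48.
Swap to PLN now, deposit: 460,000·3.0539·1.00106046 = PLN 1,406,283.73.
The quoted forward overvalues EUR, so borrow PLN, buy EUR at spot, deposit the EUR at 6.59%, and sell the proceeds forward at 3.1075.
Profit = 1,437,072.48 − 1,406,283.73 = PLN 30,789.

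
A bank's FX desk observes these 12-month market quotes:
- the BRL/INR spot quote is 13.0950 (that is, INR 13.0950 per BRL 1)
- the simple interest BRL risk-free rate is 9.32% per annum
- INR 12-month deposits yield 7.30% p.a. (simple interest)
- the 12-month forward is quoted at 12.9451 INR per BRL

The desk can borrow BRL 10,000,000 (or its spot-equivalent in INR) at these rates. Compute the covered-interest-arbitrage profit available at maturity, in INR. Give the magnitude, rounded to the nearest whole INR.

T = 1 year.
Invest the BRL and cover forward: 10,000,000 × 1.093200 × 12.9451 = INR 141,515,833.20.
Convert at spot and invest in INR: 10,000,000 × 13.0950 × 1.073000 = INR 140,509,350.00.
The quoted forward overvalues BRL, so borrow INR, buy BRL at spot, deposit the BRL at 9.32%, and sell the proceeds forward at 12.9451.
Arbitrage profit = |141,515,833.20 − 140,509,350.00| = INR 1,006,483.

INR 1,006,483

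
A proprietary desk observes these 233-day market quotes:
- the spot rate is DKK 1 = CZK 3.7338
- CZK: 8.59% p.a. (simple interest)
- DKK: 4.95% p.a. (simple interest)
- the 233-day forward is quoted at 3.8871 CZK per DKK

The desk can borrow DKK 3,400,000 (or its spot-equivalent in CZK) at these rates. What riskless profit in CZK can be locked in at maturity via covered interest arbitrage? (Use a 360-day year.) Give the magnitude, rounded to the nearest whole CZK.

CZK 238,840

T = 233/360 years.
Keep in DKK, deliver into the forward: 3,400,000·1.0320375·3.8871 = CZK 13,639,552.09.
Swap to CZK now, deposit: 3,400,000·3.7338·1.0555963889 = CZK 13,400,711.71.
The quoted forward overvalues DKK, so borrow CZK, buy DKK at spot, deposit the DKK at 4.95%, and sell the proceeds forward at 3.8871.
Arbitrage profit = |13,639,552.09 − 13,400,711.71| = CZK 238,840.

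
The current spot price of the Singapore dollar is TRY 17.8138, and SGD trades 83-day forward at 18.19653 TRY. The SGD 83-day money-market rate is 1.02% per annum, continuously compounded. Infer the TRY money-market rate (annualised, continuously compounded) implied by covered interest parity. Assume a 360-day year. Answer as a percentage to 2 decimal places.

T = 83/360 years.
By CIP, F/S equals the TRY-to-SGD growth ratio: 18.19653/17.8138 = 1.0214850.
SGD growth factor: e^(0.0102×83/360) = 1.0023544.
That pins the TRY growth at 1.023890.
r = ln(1.023890)/(83/360) = 0.102401 → 10.24%.

10.24%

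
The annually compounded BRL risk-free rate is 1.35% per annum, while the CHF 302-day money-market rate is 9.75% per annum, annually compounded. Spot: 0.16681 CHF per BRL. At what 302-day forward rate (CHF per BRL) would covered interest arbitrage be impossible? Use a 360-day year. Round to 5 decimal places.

T = 302/360 years.
CHF growth factor: (1 + 0.0975)^(302/360) = 1.0811723.
BRL growth factor: (1 + 0.0135)^(302/360) = 1.0113127.
Forward (CHF per BRL) = 0.16681 × 1.0811723 / 1.0113127 = 0.1783329.

0.17833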